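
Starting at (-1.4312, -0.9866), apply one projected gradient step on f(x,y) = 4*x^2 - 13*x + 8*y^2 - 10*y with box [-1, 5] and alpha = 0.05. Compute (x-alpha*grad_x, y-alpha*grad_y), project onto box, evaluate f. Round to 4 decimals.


Step 1: Compute gradient at (-1.4312, -0.9866).
grad_x = 2*4*-1.4312 - 13 = -24.4496
grad_y = 2*8*-0.9866 - 10 = -25.7856
Step 2: Gradient step.
x_raw = -1.4312 - 0.05*-24.4496 = -0.2087
y_raw = -0.9866 - 0.05*-25.7856 = 0.3027
Step 3: Project onto [-1, 5].
x_proj = clip(-0.2087) = -0.2087
y_proj = clip(0.3027) = 0.3027
Step 4: Evaluate f.
f(-0.2087, 0.3027) = 0.5937


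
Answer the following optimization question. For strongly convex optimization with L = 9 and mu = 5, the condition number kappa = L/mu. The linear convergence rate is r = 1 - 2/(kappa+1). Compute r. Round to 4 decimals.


Step 1: Compute the condition number.
kappa = L/mu = 9/5 = 1.8
Step 2: Compute the convergence rate.
r = 1 - 2/(kappa + 1) = 1 - 2*mu/(L + mu) = (L - mu)/(L + mu) = 4/14 = 0.2857


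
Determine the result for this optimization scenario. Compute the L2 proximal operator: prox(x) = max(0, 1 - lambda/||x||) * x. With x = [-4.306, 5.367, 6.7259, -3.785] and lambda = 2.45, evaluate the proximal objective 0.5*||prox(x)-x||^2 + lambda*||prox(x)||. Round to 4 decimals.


Step 1: Compute ||x||.
||x|| = 10.3397
Step 2: Compute scaling factor.
scale = max(0, 1 - 2.45/10.3397) = 0.7631
Step 3: prox(x) = [-3.2857, 4.0953, 5.1322, -2.8881]
||prox(x)|| = 7.8897
Step 4: Proximal objective.
0.5*||prox-x||^2 = 3.0013
lambda*||prox|| = 19.3298
Total = 22.3311


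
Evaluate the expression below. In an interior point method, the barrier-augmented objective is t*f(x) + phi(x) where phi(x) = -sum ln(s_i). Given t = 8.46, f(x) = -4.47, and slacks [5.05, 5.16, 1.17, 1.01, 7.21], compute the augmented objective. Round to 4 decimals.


Step 1: Compute log-barrier.
ln values: [1.6194, 1.6409, 0.157, 0.01, 1.9755]
phi = -(1.6194 + 1.6409 + 0.157 + 0.01 + 1.9755) = -5.4027
Step 2: Compute augmented objective.
t*f(x) = 8.46*-4.47 = -37.8162
Total = -37.8162 - 5.4027 = -43.2189


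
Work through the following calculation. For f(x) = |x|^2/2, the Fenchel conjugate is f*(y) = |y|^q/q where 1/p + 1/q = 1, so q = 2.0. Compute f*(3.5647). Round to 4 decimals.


The conjugate exponent q satisfies 1/p + 1/q = 1.
p = 2, so q = 2/(2 - 1) = 2.0
|y|^q = 3.5647^2.0 = 12.7071
f*(3.5647) = 12.7071 / 2.0 = 6.3535


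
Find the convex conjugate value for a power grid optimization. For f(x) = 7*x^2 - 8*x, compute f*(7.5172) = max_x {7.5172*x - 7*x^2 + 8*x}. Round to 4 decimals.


f*(y) = sup_x {y*x - a*x^2 - b*x} = sup_x {(y-b)*x - a*x^2}
FOC: (y - b) - 2a*x = 0 => x* = (y - b)/(2a)
x* = (7.5172 + 8)/(2*7) = 1.1084
f*(7.5172) = (y-b)^2/(4a) = (7.5172 + 8)^2/(4*7)
= 240.7835/28 = 8.5994


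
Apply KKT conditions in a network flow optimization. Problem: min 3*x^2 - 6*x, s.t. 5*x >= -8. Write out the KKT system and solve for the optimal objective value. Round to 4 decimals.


Step 1: Try lambda = 0 (constraint inactive).
Stationarity: 2*3*x - 6 = 0
x* = 6/(2*3) = 1.0
Check constraint: 5*1.0 = 5.0 >= -8 -- satisfied.
Step 2: Compute optimal value.
f(x*) = 3*1.0^2 - 6*1.0 = -3.0


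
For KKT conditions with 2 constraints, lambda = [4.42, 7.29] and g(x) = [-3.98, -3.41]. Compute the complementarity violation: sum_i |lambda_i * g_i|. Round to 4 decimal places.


KKT complementary slackness check:
lambda_1 * g_1 = 4.42 * -3.98 = -17.5916
lambda_2 * g_2 = 7.29 * -3.41 = -24.8589
Total violation = 17.5916 + 24.8589 = 42.4505


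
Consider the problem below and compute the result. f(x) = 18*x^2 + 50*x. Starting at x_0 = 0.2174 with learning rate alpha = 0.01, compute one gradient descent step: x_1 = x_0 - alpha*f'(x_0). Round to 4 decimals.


We compute the gradient at x_0 and apply the update.
f'(x) = 36*x + 50
f'(0.2174) = 36*0.2174 + 50 = 57.8264
x_1 = 0.2174 - 0.01*57.8264 = -0.3609


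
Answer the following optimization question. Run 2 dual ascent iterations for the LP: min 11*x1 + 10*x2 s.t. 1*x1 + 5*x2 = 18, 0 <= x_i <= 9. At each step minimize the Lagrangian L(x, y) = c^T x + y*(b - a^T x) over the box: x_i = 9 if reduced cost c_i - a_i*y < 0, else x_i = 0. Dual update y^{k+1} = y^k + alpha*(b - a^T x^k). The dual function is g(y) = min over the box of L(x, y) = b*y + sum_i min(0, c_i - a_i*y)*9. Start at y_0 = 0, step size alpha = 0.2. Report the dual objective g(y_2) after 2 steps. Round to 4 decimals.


Dual ascent for LP: min 11*x1 + 10*x2, 1*x1 + 5*x2 = 18, 0 <= x_i <= 9
Step 1: y^k = 0.0, reduced costs: (11.0, 10.0)
  x^k = (0.0, 0.0), subgradient = b - a^T x = 18.0
  y^{k+1} = 0.0 + 0.2*18.0 = 3.6
Step 2: y^k = 3.6, reduced costs: (7.4, -8.0)
  x^k = (0.0, 9.0), subgradient = b - a^T x = -27.0
  y^{k+1} = 3.6 + 0.2*-27.0 = -1.8
Dual objective at y_2 = -1.8: reduced costs (12.8, 19.0), box minimizer x = (0.0, 0.0)
g(y_2) = b*y + (c1 - a1*y)*x1 + (c2 - a2*y)*x2 = 18*(-1.8) + 12.8*0.0 + 19.0*0.0 = -32.4 + 0.0 + 0.0 = -32.4


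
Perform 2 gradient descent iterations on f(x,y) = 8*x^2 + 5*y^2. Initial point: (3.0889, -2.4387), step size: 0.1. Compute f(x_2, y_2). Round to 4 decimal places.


Gradient descent on f(x,y) = 8*x^2 + 5*y^2.
Starting point: (3.0889, -2.4387), alpha = 0.1
Step 1: grad_x = 2*8*3.0889 = 49.4224, grad_y = 2*5*-2.4387 = -24.387
  x_1 = 3.0889 - 0.1*49.4224 = -1.8533
  y_1 = -2.4387 - 0.1*-24.387 = 0.0
Step 2: grad_x = 2*8*-1.8533 = -29.6534, grad_y = 2*5*0.0 = 0.0
  x_2 = -1.8533 - 0.1*-29.6534 = 1.112
  y_2 = 0.0 - 0.1*0.0 = 0.0
f(1.112, 0.0) = 8*1.112^2 + 5*0.0^2 = 9.8924


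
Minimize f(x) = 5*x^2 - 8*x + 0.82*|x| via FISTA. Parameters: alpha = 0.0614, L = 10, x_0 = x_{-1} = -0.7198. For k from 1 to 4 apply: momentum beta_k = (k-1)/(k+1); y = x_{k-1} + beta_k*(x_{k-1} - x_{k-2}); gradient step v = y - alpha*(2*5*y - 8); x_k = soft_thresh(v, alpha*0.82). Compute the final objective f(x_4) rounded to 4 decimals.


FISTA on f(x) = 5*x^2 - 8*x + 0.82*|x|
L = 10, alpha = 0.0614
Iteration 1: beta = 0.0, y = -0.7198 + 0.0*(-0.7198 + 0.7198) = -0.7198
  grad(y) = -15.198, v = y - alpha*grad = 0.2134
  prox(v) = soft_thresh(0.2134, 0.0503) = 0.163
Iteration 2: beta = 0.3333, y = 0.163 + 0.3333*(0.163 + 0.7198) = 0.4573
  grad(y) = -3.4272, v = y - alpha*grad = 0.6677
  prox(v) = soft_thresh(0.6677, 0.0503) = 0.6174
Iteration 3: beta = 0.5, y = 0.6174 + 0.5*(0.6174 - 0.163) = 0.8445
  grad(y) = 0.4454, v = y - alpha*grad = 0.8172
  prox(v) = soft_thresh(0.8172, 0.0503) = 0.7668
Iteration 4: beta = 0.6, y = 0.7668 + 0.6*(0.7668 - 0.6174) = 0.8565
  grad(y) = 0.5653, v = y - alpha*grad = 0.8218
  prox(v) = soft_thresh(0.8218, 0.0503) = 0.7715
f(x_4) = 5*0.7715^2 - 8*0.7715 + 0.82*|0.7715| = -2.5633


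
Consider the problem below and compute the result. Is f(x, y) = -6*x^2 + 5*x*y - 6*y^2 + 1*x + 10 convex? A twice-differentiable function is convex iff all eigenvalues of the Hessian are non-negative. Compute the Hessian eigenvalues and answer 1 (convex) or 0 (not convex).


The Hessian of f(x,y) = -6*x^2 + 5*x*y - 6*y^2 + 1*x + 10 is:
H = [[-12, 5], [5, -12]]
Trace = -12 - 12 = -24
Determinant = -12*-12 - (5)^2 = 119
Discriminant = (-24)^2 - 4*119 = 100.0
Eigenvalues: lambda_1 = -17.0, lambda_2 = -7.0
The function is not convex.

0


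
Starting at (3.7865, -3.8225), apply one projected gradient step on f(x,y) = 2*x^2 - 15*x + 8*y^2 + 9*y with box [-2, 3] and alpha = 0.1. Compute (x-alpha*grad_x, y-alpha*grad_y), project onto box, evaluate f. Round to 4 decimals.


Step 1: Compute gradient at (3.7865, -3.8225).
grad_x = 2*2*3.7865 - 15 = 0.146
grad_y = 2*8*-3.8225 + 9 = -52.16
Step 2: Gradient step.
x_raw = 3.7865 - 0.1*0.146 = 3.7719
y_raw = -3.8225 - 0.1*-52.16 = 1.3935
Step 3: Project onto [-2, 3].
x_proj = clip(3.7719) = 3.0
y_proj = clip(1.3935) = 1.3935
Step 4: Evaluate f.
f(3.0, 1.3935) = 1.0762


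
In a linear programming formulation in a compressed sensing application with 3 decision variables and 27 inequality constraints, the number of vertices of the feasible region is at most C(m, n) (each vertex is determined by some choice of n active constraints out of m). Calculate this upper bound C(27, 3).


Each vertex corresponds to some choice of n active constraints out of m, so the number of vertices is at most C(m, n) = m! / (n!(m-n)!).
m = 27, n = 3
Numerator: 27 * 26 * 25
Denominator: 3! = 6
C(27, 3) = 2925


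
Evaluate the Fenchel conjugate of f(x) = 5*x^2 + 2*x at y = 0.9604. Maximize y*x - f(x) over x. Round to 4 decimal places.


f*(y) = sup_x {y*x - a*x^2 - b*x} = sup_x {(y-b)*x - a*x^2}
FOC: (y - b) - 2a*x = 0 => x* = (y - b)/(2a)
x* = (0.9604 - 2)/(2*5) = -0.104
f*(0.9604) = (y-b)^2/(4a) = (0.9604 - 2)^2/(4*5)
= 1.0808/20 = 0.054


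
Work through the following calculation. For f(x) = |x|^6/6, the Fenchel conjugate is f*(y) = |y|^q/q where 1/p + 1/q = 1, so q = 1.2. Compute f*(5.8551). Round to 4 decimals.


The conjugate exponent q satisfies 1/p + 1/q = 1.
p = 6, so q = 6/(6 - 1) = 1.2
|y|^q = 5.8551^1.2 = 8.3376
f*(5.8551) = 8.3376 / 1.2 = 6.948


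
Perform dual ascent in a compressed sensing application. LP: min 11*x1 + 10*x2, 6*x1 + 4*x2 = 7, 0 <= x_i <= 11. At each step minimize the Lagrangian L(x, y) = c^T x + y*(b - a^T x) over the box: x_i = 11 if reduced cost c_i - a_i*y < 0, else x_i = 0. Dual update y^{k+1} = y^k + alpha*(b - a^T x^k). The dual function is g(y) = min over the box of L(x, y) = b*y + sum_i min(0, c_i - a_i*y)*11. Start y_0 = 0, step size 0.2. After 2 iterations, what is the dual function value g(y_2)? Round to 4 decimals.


Dual ascent for LP: min 11*x1 + 10*x2, 6*x1 + 4*x2 = 7, 0 <= x_i <= 11
Step 1: y^k = 0.0, reduced costs: (11.0, 10.0)
  x^k = (0.0, 0.0), subgradient = b - a^T x = 7.0
  y^{k+1} = 0.0 + 0.2*7.0 = 1.4
Step 2: y^k = 1.4, reduced costs: (2.6, 4.4)
  x^k = (0.0, 0.0), subgradient = b - a^T x = 7.0
  y^{k+1} = 1.4 + 0.2*7.0 = 2.8
Dual objective at y_2 = 2.8: reduced costs (-5.8, -1.2), box minimizer x = (11.0, 11.0)
g(y_2) = b*y + (c1 - a1*y)*x1 + (c2 - a2*y)*x2 = 7*2.8 + (-5.8)*11.0 + (-1.2)*11.0 = 19.6 - 63.8 - 13.2 = -57.4


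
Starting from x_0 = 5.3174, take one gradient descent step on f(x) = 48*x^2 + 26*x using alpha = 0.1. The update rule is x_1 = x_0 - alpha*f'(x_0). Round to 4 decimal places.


We compute the gradient at x_0 and apply the update.
f'(x) = 96*x + 26
f'(5.3174) = 96*5.3174 + 26 = 536.4704
x_1 = 5.3174 - 0.1*536.4704 = -48.3296


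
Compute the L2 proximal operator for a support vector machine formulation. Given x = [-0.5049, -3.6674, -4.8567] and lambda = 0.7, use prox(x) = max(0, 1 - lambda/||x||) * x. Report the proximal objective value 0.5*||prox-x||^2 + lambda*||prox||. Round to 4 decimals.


Step 1: Compute ||x||.
||x|| = 6.1067
Step 2: Compute scaling factor.
scale = max(0, 1 - 0.7/6.1067) = 0.8854
Step 3: prox(x) = [-0.447, -3.247, -4.3]
||prox(x)|| = 5.4067
Step 4: Proximal objective.
0.5*||prox-x||^2 = 0.245
lambda*||prox|| = 3.7847
Total = 4.0297


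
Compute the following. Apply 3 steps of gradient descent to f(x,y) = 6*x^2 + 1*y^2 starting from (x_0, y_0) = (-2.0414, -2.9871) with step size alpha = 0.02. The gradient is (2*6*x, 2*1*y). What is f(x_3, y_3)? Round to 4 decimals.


Gradient descent on f(x,y) = 6*x^2 + 1*y^2.
Starting point: (-2.0414, -2.9871), alpha = 0.02
Step 1: grad_x = 2*6*-2.0414 = -24.4968, grad_y = 2*1*-2.9871 = -5.9742
  x_1 = -2.0414 - 0.02*-24.4968 = -1.5515
  y_1 = -2.9871 - 0.02*-5.9742 = -2.8676
Step 2: grad_x = 2*6*-1.5515 = -18.6176, grad_y = 2*1*-2.8676 = -5.7352
  x_2 = -1.5515 - 0.02*-18.6176 = -1.1791
  y_2 = -2.8676 - 0.02*-5.7352 = -2.7529
Step 3: grad_x = 2*6*-1.1791 = -14.1494, grad_y = 2*1*-2.7529 = -5.5058
  x_3 = -1.1791 - 0.02*-14.1494 = -0.8961
  y_3 = -2.7529 - 0.02*-5.5058 = -2.6428
f(-0.8961, -2.6428) = 6*(-0.8961)^2 + 1*(-2.6428)^2 = 11.8026


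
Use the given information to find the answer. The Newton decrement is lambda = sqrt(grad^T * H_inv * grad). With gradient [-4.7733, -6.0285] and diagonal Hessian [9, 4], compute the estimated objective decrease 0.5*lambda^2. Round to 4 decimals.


Step 1: H is diagonal, so H^(-1) * g = [-0.5304, -1.5071].
Step 2: g^T H^(-1) g = sum_i g_i^2 / H_ii
  = (-4.7733)^2/9 + (-6.0285)^2/4
  = 2.5316 + 9.0857 = 11.6173
Step 3: Objective decrease = 0.5 * g^T H^(-1) g = 5.8087


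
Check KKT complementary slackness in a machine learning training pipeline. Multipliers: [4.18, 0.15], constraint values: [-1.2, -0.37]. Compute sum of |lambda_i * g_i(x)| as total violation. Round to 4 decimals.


KKT complementary slackness check:
lambda_1 * g_1 = 4.18 * -1.2 = -5.016
lambda_2 * g_2 = 0.15 * -0.37 = -0.0555
Total violation = 5.016 + 0.0555 = 5.0715


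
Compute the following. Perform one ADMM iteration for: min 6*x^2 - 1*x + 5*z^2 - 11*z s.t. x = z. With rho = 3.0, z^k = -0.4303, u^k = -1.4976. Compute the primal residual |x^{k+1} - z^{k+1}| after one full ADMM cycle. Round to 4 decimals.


ADMM iteration with rho = 3.0, z^k = -0.4303, u^k = -1.4976
Step 1: x-update.
Minimize 6*x^2 - 1*x + (3.0/2)*(x + 0.4303 - 1.4976)^2
FOC: (2*6 + 3.0)*x = 1 + 3.0*(-0.4303 + 1.4976)
x^{k+1} = 0.2801
Step 2: z-update.
Minimize 5*z^2 - 11*z + (3.0/2)*(0.2801 - z - 1.4976)^2
FOC: (2*5 + 3.0)*z = 11 + 3.0*(0.2801 - 1.4976)
z^{k+1} = 0.5652
Step 3: u-update.
u^{k+1} = -1.4976 + 0.2801 - 0.5652 = -1.7827
Step 4: Primal residual = |0.2801 - 0.5652| = 0.2851


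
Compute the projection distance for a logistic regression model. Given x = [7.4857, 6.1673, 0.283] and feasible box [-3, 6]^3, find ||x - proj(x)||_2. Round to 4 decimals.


Project each component onto [-3, 6].
clip(7.4857) = 6.0, clip(6.1673) = 6.0, clip(0.283) = 0.283
Projection = [6.0, 6.0, 0.283]
Squared diffs: [2.2073, 0.028, 0.0]
Distance = sqrt(2.2353) = 1.4951


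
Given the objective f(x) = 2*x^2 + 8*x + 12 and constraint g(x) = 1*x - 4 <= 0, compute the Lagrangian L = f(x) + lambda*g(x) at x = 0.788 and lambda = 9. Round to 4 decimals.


Step 1: Evaluate f(x).
f(0.788) = 2*0.788^2 + 8*0.788 + 12 = 19.5459
Step 2: Evaluate g(x).
g(0.788) = 1*0.788 - 4 = -3.212
Step 3: Compute Lagrangian.
L = 19.5459 + 9*-3.212 = -9.3621


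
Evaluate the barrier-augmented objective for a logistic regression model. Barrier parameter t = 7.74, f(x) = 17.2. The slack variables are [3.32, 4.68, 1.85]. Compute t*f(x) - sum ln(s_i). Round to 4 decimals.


Step 1: Compute log-barrier.
ln values: [1.2, 1.5433, 0.6152]
phi = -(1.2 + 1.5433 + 0.6152) = -3.3584
Step 2: Compute augmented objective.
t*f(x) = 7.74*17.2 = 133.128
Total = 133.128 - 3.3584 = 129.7696


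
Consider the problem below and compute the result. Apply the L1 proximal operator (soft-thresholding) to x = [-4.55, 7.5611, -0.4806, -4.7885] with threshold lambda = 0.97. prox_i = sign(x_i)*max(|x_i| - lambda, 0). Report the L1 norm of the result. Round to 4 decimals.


Soft-thresholding with lambda = 0.97:
prox(-4.55) = sign(-4.55)*max(|-4.55| - 0.97, 0) = -3.58
prox(7.5611) = sign(7.5611)*max(|7.5611| - 0.97, 0) = 6.5911
prox(-0.4806) = sign(-0.4806)*max(|-0.4806| - 0.97, 0) = 0.0
prox(-4.7885) = sign(-4.7885)*max(|-4.7885| - 0.97, 0) = -3.8185
prox(x) = [-3.58, 6.5911, 0.0, -3.8185]
||prox(x)||_1 = 3.58 + 6.5911 + 0.0 + 3.8185 = 13.9896


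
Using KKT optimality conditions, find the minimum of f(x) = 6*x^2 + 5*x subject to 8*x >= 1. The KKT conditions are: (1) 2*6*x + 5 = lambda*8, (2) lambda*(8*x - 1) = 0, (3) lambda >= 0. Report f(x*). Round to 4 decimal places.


Step 1: Try lambda = 0 (constraint inactive).
x_unc = -5/(2*6) = -0.4167
Check: 8*-0.4167 = -3.3336 < 1 -- violated!
Step 2: Constraint must be active: 8*x = 1
x* = 1/8 = 0.125
lambda = (2*6*0.125 + 5)/8 = 0.8125
Step 3: Compute optimal value.
f(x*) = 6*0.125^2 + 5*0.125 = 0.7188


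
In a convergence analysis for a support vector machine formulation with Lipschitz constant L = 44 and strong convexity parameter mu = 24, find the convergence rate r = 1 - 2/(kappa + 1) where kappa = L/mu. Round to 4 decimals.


Step 1: Compute the condition number.
kappa = L/mu = 44/24 = 1.8333
Step 2: Compute the convergence rate.
r = 1 - 2/(kappa + 1) = 1 - 2*mu/(L + mu) = (L - mu)/(L + mu) = 20/68 = 0.2941


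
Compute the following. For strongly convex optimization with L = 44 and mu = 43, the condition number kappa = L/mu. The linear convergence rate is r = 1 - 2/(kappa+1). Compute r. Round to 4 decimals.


Step 1: Compute the condition number.
kappa = L/mu = 44/43 = 1.0233
Step 2: Compute the convergence rate.
r = 1 - 2/(kappa + 1) = 1 - 2*mu/(L + mu) = (L - mu)/(L + mu) = 1/87 = 0.0115


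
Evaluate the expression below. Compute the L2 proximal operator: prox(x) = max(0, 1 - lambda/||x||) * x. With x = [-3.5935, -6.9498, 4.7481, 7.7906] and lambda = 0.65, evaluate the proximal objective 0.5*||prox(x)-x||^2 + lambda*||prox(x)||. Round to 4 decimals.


Step 1: Compute ||x||.
||x|| = 12.0188
Step 2: Compute scaling factor.
scale = max(0, 1 - 0.65/12.0188) = 0.9459
Step 3: prox(x) = [-3.3992, -6.5739, 4.4913, 7.3693]
||prox(x)|| = 11.3688
Step 4: Proximal objective.
0.5*||prox-x||^2 = 0.2113
lambda*||prox|| = 7.3897
Total = 7.601


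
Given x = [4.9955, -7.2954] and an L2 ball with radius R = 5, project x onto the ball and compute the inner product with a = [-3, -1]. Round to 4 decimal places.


Step 1: Compute ||x|| (intermediates to 6 decimals).
||x|| = sqrt(4.9955^2 + (-7.2954)^2) = 8.841826
Step 2: Project.
Since ||x|| > R, scale = R/||x|| = 5/8.841826 = 0.565494, proj(x) = scale * x
proj(x) = [2.824925, -4.125505]
Step 3: Dot product.
a^T * proj(x) = -3*2.824925 - 1*(-4.125505) = -4.3493


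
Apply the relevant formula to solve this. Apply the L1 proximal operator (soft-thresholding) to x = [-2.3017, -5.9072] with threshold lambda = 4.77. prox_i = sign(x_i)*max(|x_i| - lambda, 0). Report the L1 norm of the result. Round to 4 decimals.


Soft-thresholding with lambda = 4.77:
prox(-2.3017) = sign(-2.3017)*max(|-2.3017| - 4.77, 0) = 0.0
prox(-5.9072) = sign(-5.9072)*max(|-5.9072| - 4.77, 0) = -1.1372
prox(x) = [0.0, -1.1372]
||prox(x)||_1 = 0.0 + 1.1372 = 1.1372


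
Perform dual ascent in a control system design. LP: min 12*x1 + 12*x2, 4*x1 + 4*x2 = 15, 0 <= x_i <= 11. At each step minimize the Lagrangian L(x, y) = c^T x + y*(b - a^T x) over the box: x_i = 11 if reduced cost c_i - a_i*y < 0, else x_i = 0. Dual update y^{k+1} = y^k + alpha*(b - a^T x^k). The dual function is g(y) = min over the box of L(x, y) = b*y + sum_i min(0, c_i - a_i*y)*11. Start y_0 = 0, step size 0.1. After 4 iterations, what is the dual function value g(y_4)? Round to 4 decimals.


Dual ascent for LP: min 12*x1 + 12*x2, 4*x1 + 4*x2 = 15, 0 <= x_i <= 11
Step 1: y^k = 0.0, reduced costs: (12.0, 12.0)
  x^k = (0.0, 0.0), subgradient = b - a^T x = 15.0
  y^{k+1} = 0.0 + 0.1*15.0 = 1.5
Step 2: y^k = 1.5, reduced costs: (6.0, 6.0)
  x^k = (0.0, 0.0), subgradient = b - a^T x = 15.0
  y^{k+1} = 1.5 + 0.1*15.0 = 3.0
Step 3: y^k = 3.0, reduced costs: (0.0, 0.0)
  x^k = (0.0, 0.0), subgradient = b - a^T x = 15.0
  y^{k+1} = 3.0 + 0.1*15.0 = 4.5
Step 4: y^k = 4.5, reduced costs: (-6.0, -6.0)
  x^k = (11.0, 11.0), subgradient = b - a^T x = -73.0
  y^{k+1} = 4.5 + 0.1*-73.0 = -2.8
Dual objective at y_4 = -2.8: reduced costs (23.2, 23.2), box minimizer x = (0.0, 0.0)
g(y_4) = b*y + (c1 - a1*y)*x1 + (c2 - a2*y)*x2 = 15*(-2.8) + 23.2*0.0 + 23.2*0.0 = -42.0 + 0.0 + 0.0 = -42.0


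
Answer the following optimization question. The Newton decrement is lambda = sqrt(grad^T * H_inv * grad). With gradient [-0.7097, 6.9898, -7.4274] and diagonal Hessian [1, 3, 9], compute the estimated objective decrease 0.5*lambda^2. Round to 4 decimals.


Step 1: H is diagonal, so H^(-1) * g = [-0.7097, 2.3299, -0.8253].
Step 2: g^T H^(-1) g = sum_i g_i^2 / H_ii
  = (-0.7097)^2/1 + (6.9898)^2/3 + (-7.4274)^2/9
  = 0.5037 + 16.2858 + 6.1296 = 22.919
Step 3: Objective decrease = 0.5 * g^T H^(-1) g = 11.4595


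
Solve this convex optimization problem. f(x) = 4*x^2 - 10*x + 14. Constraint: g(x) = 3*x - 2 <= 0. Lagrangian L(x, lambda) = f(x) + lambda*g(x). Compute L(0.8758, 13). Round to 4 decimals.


Step 1: Evaluate f(x).
f(0.8758) = 4*0.8758^2 - 10*0.8758 + 14 = 8.3101
Step 2: Evaluate g(x).
g(0.8758) = 3*0.8758 - 2 = 0.6274
Step 3: Compute Lagrangian.
L = 8.3101 + 13*0.6274 = 16.4663


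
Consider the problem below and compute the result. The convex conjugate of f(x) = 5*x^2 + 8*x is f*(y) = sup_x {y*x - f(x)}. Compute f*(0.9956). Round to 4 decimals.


f*(y) = sup_x {y*x - a*x^2 - b*x} = sup_x {(y-b)*x - a*x^2}
FOC: (y - b) - 2a*x = 0 => x* = (y - b)/(2a)
x* = (0.9956 - 8)/(2*5) = -0.7004
f*(0.9956) = (y-b)^2/(4a) = (0.9956 - 8)^2/(4*5)
= 49.0616/20 = 2.4531


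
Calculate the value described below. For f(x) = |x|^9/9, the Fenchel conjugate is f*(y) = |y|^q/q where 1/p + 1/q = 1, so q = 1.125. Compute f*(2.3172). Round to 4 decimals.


The conjugate exponent q satisfies 1/p + 1/q = 1.
p = 9, so q = 9/(9 - 1) = 1.125
|y|^q = 2.3172^1.125 = 2.5739
f*(2.3172) = 2.5739 / 1.125 = 2.2879


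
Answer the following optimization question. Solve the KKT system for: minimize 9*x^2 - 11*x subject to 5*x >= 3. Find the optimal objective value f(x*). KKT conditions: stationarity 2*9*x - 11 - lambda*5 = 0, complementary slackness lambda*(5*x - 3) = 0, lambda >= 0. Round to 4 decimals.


Step 1: Try lambda = 0 (constraint inactive).
Stationarity: 2*9*x - 11 = 0
x* = 11/(2*9) = 11/18 = 0.6111 (rounded; the exact value 11/18 is used below)
Check constraint: 5*0.6111 = 3.0555 >= 3 -- satisfied.
Step 2: Compute optimal value.
f(x*) = 9*(11/18)^2 - 11*(11/18) = -3.3611


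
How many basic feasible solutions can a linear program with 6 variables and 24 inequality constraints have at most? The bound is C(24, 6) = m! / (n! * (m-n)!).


Each vertex corresponds to some choice of n active constraints out of m, so the number of vertices is at most C(m, n) = m! / (n!(m-n)!).
m = 24, n = 6
Numerator: 24 * 23 * 22 * 21 * 20 * 19
Denominator: 6! = 720
C(24, 6) = 134596


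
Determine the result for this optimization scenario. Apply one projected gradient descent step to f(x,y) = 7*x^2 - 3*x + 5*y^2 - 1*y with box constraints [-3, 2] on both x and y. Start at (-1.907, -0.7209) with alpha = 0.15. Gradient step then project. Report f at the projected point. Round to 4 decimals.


Step 1: Compute gradient at (-1.907, -0.7209).
grad_x = 2*7*-1.907 - 3 = -29.698
grad_y = 2*5*-0.7209 - 1 = -8.209
Step 2: Gradient step.
x_raw = -1.907 - 0.15*-29.698 = 2.5477
y_raw = -0.7209 - 0.15*-8.209 = 0.5105
Step 3: Project onto [-3, 2].
x_proj = clip(2.5477) = 2.0
y_proj = clip(0.5105) = 0.5105
Step 4: Evaluate f.
f(2.0, 0.5105) = 22.7923


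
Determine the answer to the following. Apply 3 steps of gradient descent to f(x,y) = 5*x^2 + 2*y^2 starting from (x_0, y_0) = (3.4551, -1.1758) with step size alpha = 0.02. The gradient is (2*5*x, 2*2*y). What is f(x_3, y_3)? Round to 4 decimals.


Gradient descent on f(x,y) = 5*x^2 + 2*y^2.
Starting point: (3.4551, -1.1758), alpha = 0.02
Step 1: grad_x = 2*5*3.4551 = 34.551, grad_y = 2*2*-1.1758 = -4.7032
  x_1 = 3.4551 - 0.02*34.551 = 2.7641
  y_1 = -1.1758 - 0.02*-4.7032 = -1.0817
Step 2: grad_x = 2*5*2.7641 = 27.6408, grad_y = 2*2*-1.0817 = -4.3269
  x_2 = 2.7641 - 0.02*27.6408 = 2.2113
  y_2 = -1.0817 - 0.02*-4.3269 = -0.9952
Step 3: grad_x = 2*5*2.2113 = 22.1126, grad_y = 2*2*-0.9952 = -3.9808
  x_3 = 2.2113 - 0.02*22.1126 = 1.769
  y_3 = -0.9952 - 0.02*-3.9808 = -0.9156
f(1.769, -0.9156) = 5*1.769^2 + 2*(-0.9156)^2 = 17.3236


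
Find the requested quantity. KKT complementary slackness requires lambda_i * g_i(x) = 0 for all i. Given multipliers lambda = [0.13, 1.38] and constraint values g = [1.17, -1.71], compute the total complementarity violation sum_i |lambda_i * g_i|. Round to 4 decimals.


KKT complementary slackness check:
lambda_1 * g_1 = 0.13 * 1.17 = 0.1521
lambda_2 * g_2 = 1.38 * -1.71 = -2.3598
Total violation = 0.1521 + 2.3598 = 2.5119


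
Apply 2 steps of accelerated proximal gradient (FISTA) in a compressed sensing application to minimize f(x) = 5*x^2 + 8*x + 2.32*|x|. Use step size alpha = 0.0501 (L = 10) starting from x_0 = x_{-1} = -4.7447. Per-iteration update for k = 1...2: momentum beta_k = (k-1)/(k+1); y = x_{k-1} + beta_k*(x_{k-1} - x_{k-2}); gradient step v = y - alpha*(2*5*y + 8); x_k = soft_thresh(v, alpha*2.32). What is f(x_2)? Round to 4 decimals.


FISTA on f(x) = 5*x^2 + 8*x + 2.32*|x|
L = 10, alpha = 0.0501
Iteration 1: beta = 0.0, y = -4.7447 + 0.0*(-4.7447 + 4.7447) = -4.7447
  grad(y) = -39.447, v = y - alpha*grad = -2.7684
  prox(v) = soft_thresh(-2.7684, 0.1162) = -2.6522
Iteration 2: beta = 0.3333, y = -2.6522 + 0.3333*(-2.6522 + 4.7447) = -1.9547
  grad(y) = -11.5466, v = y - alpha*grad = -1.3762
  prox(v) = soft_thresh(-1.3762, 0.1162) = -1.2599
f(x_2) = 5*(-1.2599)^2 + 8*(-1.2599) + 2.32*|-1.2599| = 0.7808


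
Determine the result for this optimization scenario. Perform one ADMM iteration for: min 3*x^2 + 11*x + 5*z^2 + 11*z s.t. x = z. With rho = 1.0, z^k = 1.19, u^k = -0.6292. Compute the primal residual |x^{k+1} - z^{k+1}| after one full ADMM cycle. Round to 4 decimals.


ADMM iteration with rho = 1.0, z^k = 1.19, u^k = -0.6292
Step 1: x-update.
Minimize 3*x^2 + 11*x + (1.0/2)*(x - 1.19 - 0.6292)^2
FOC: (2*3 + 1.0)*x = -11 + 1.0*(1.19 + 0.6292)
x^{k+1} = -1.3115
Step 2: z-update.
Minimize 5*z^2 + 11*z + (1.0/2)*(-1.3115 - z - 0.6292)^2
FOC: (2*5 + 1.0)*z = -11 + 1.0*(-1.3115 - 0.6292)
z^{k+1} = -1.1764
Step 3: u-update.
u^{k+1} = -0.6292 - 1.3115 + 1.1764 = -0.7643
Step 4: Primal residual = |-1.3115 + 1.1764| = 0.1351


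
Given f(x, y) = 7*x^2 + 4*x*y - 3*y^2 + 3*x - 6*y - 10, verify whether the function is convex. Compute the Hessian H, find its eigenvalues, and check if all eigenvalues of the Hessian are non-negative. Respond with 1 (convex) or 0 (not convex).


The Hessian of f(x,y) = 7*x^2 + 4*x*y - 3*y^2 + 3*x - 6*y - 10 is:
H = [[14, 4], [4, -6]]
Trace = 14 - 6 = 8
Determinant = 14*-6 - (4)^2 = -100
Discriminant = (8)^2 - 4*-100 = 464.0
Eigenvalues: lambda_1 = -6.7703, lambda_2 = 14.7703
The function is not convex.

0


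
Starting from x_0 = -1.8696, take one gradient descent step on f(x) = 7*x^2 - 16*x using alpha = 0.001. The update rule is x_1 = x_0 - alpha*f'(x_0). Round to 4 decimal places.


We compute the gradient at x_0 and apply the update.
f'(x) = 14*x - 16
f'(-1.8696) = 14*-1.8696 - 16 = -42.1744
x_1 = -1.8696 - 0.001*-42.1744 = -1.8274


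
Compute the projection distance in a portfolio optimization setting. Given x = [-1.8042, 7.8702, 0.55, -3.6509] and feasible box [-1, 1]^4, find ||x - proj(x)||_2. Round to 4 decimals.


Project each component onto [-1, 1].
clip(-1.8042) = -1.0, clip(7.8702) = 1.0, clip(0.55) = 0.55, clip(-3.6509) = -1.0
Projection = [-1.0, 1.0, 0.55, -1.0]
Squared diffs: [0.6467, 47.1996, 0.0, 7.0273]
Distance = sqrt(54.8736) = 7.4077


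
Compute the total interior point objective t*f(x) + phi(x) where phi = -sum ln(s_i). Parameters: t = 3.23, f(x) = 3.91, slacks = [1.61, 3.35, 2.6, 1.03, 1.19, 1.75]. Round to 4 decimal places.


Step 1: Compute log-barrier.
ln values: [0.4762, 1.209, 0.9555, 0.0296, 0.174, 0.5596]
phi = -(0.4762 + 1.209 + 0.9555 + 0.0296 + 0.174 + 0.5596) = -3.4038
Step 2: Compute augmented objective.
t*f(x) = 3.23*3.91 = 12.6293
Total = 12.6293 - 3.4038 = 9.2255


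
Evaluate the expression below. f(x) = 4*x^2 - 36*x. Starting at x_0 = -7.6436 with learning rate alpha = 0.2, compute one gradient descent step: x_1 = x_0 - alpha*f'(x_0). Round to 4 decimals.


We compute the gradient at x_0 and apply the update.
f'(x) = 8*x - 36
f'(-7.6436) = 8*-7.6436 - 36 = -97.1488
x_1 = -7.6436 - 0.2*-97.1488 = 11.7862


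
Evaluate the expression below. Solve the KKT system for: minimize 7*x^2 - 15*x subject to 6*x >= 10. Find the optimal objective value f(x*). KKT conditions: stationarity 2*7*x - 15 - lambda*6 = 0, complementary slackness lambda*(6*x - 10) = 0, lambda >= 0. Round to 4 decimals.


Step 1: Try lambda = 0 (constraint inactive).
x_unc = 15/(2*7) = 1.0714
Check: 6*1.0714 = 6.4284 < 10 -- violated!
Step 2: Constraint must be active: 6*x = 10
x* = 10/6 = 5/3 = 1.6667 (rounded; the exact value 5/3 is used below)
lambda = (2*7*(5/3) - 15)/6 = 1.3889
Step 3: Compute optimal value.
f(x*) = 7*(5/3)^2 - 15*(5/3) = -5.5556


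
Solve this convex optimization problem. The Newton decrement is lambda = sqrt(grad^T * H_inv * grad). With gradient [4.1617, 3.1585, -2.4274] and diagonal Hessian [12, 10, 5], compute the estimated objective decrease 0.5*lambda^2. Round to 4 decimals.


Step 1: H is diagonal, so H^(-1) * g = [0.3468, 0.3159, -0.4855].
Step 2: g^T H^(-1) g = sum_i g_i^2 / H_ii
  = (4.1617)^2/12 + (3.1585)^2/10 + (-2.4274)^2/5
  = 1.4433 + 0.9976 + 1.1785 = 3.6194
Step 3: Objective decrease = 0.5 * g^T H^(-1) g = 1.8097


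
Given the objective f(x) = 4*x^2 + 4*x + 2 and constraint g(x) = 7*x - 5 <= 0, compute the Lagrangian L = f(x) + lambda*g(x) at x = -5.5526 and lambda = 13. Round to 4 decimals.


Step 1: Evaluate f(x).
f(-5.5526) = 4*(-5.5526)^2 + 4*(-5.5526) + 2 = 103.1151
Step 2: Evaluate g(x).
g(-5.5526) = 7*-5.5526 - 5 = -43.8682
Step 3: Compute Lagrangian.
L = 103.1151 + 13*-43.8682 = -467.1715


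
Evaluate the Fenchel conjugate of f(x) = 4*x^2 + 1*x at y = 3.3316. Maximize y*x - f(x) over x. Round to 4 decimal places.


f*(y) = sup_x {y*x - a*x^2 - b*x} = sup_x {(y-b)*x - a*x^2}
FOC: (y - b) - 2a*x = 0 => x* = (y - b)/(2a)
x* = (3.3316 - 1)/(2*4) = 0.2915
f*(3.3316) = (y-b)^2/(4a) = (3.3316 - 1)^2/(4*4)
= 5.4364/16 = 0.3398


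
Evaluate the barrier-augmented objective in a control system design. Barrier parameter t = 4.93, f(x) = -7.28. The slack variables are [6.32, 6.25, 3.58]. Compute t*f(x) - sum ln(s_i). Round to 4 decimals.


Step 1: Compute log-barrier.
ln values: [1.8437, 1.8326, 1.2754]
phi = -(1.8437 + 1.8326 + 1.2754) = -4.9517
Step 2: Compute augmented objective.
t*f(x) = 4.93*-7.28 = -35.8904
Total = -35.8904 - 4.9517 = -40.8421


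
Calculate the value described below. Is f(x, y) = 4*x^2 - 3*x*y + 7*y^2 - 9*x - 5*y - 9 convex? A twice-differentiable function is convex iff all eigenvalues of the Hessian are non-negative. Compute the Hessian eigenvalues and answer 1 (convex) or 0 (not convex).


The Hessian of f(x,y) = 4*x^2 - 3*x*y + 7*y^2 - 9*x - 5*y - 9 is:
H = [[8, -3], [-3, 14]]
Trace = 8 + 14 = 22
Determinant = 8*14 - (-3)^2 = 103
Discriminant = (22)^2 - 4*103 = 72.0
Eigenvalues: lambda_1 = 6.7574, lambda_2 = 15.2426
The function is convex.

1


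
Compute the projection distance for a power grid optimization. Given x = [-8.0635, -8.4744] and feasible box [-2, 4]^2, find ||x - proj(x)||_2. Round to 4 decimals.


Project each component onto [-2, 4].
clip(-8.0635) = -2.0, clip(-8.4744) = -2.0
Projection = [-2.0, -2.0]
Squared diffs: [36.766, 41.9179]
Distance = sqrt(78.6839) = 8.8704


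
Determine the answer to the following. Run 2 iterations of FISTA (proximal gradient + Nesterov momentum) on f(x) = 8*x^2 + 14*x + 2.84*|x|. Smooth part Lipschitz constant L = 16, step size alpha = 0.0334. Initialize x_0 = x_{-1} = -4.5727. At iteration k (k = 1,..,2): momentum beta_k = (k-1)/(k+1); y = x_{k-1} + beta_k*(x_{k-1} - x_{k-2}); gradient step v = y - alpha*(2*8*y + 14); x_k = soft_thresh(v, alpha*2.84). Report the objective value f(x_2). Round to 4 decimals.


FISTA on f(x) = 8*x^2 + 14*x + 2.84*|x|
L = 16, alpha = 0.0334
Iteration 1: beta = 0.0, y = -4.5727 + 0.0*(-4.5727 + 4.5727) = -4.5727
  grad(y) = -59.1632, v = y - alpha*grad = -2.5966
  prox(v) = soft_thresh(-2.5966, 0.0949) = -2.5018
Iteration 2: beta = 0.3333, y = -2.5018 + 0.3333*(-2.5018 + 4.5727) = -1.8115
  grad(y) = -14.9839, v = y - alpha*grad = -1.311
  prox(v) = soft_thresh(-1.311, 0.0949) = -1.2162
f(x_2) = 8*(-1.2162)^2 + 14*(-1.2162) + 2.84*|-1.2162| = -1.7399


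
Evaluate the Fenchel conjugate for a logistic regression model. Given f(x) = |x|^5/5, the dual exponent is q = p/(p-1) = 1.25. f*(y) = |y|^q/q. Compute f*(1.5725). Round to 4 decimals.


The conjugate exponent q satisfies 1/p + 1/q = 1.
p = 5, so q = 5/(5 - 1) = 1.25
|y|^q = 1.5725^1.25 = 1.7609
f*(1.5725) = 1.7609 / 1.25 = 1.4087


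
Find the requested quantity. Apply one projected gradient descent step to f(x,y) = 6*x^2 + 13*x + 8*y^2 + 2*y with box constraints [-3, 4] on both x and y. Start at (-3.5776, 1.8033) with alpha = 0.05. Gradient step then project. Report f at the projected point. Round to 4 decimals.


Step 1: Compute gradient at (-3.5776, 1.8033).
grad_x = 2*6*-3.5776 + 13 = -29.9312
grad_y = 2*8*1.8033 + 2 = 30.8528
Step 2: Gradient step.
x_raw = -3.5776 - 0.05*-29.9312 = -2.081
y_raw = 1.8033 - 0.05*30.8528 = 0.2607
Step 3: Project onto [-3, 4].
x_proj = clip(-2.081) = -2.081
y_proj = clip(0.2607) = 0.2607
Step 4: Evaluate f.
f(-2.081, 0.2607) = -0.0043


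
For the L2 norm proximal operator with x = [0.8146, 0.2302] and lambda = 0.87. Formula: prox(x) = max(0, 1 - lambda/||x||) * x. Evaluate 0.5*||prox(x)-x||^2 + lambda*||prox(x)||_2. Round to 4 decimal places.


Step 1: Compute ||x||.
||x|| = 0.8465
Step 2: Compute scaling factor.
scale = max(0, 1 - 0.87/0.8465) = 0.0
Step 3: prox(x) = [0.0, 0.0]
||prox(x)|| = 0.0
Step 4: Proximal objective.
0.5*||prox-x||^2 = 0.3583
lambda*||prox|| = 0.0
Total = 0.3583


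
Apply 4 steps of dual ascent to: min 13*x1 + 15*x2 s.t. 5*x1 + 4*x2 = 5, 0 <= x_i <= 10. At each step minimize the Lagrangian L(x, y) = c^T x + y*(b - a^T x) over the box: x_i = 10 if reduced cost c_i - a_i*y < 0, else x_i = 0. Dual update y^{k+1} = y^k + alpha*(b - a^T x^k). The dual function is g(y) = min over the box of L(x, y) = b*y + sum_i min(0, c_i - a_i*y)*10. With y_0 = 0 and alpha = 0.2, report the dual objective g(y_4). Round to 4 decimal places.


Dual ascent for LP: min 13*x1 + 15*x2, 5*x1 + 4*x2 = 5, 0 <= x_i <= 10
Step 1: y^k = 0.0, reduced costs: (13.0, 15.0)
  x^k = (0.0, 0.0), subgradient = b - a^T x = 5.0
  y^{k+1} = 0.0 + 0.2*5.0 = 1.0
Step 2: y^k = 1.0, reduced costs: (8.0, 11.0)
  x^k = (0.0, 0.0), subgradient = b - a^T x = 5.0
  y^{k+1} = 1.0 + 0.2*5.0 = 2.0
Step 3: y^k = 2.0, reduced costs: (3.0, 7.0)
  x^k = (0.0, 0.0), subgradient = b - a^T x = 5.0
  y^{k+1} = 2.0 + 0.2*5.0 = 3.0
Step 4: y^k = 3.0, reduced costs: (-2.0, 3.0)
  x^k = (10.0, 0.0), subgradient = b - a^T x = -45.0
  y^{k+1} = 3.0 + 0.2*-45.0 = -6.0
Dual objective at y_4 = -6.0: reduced costs (43.0, 39.0), box minimizer x = (0.0, 0.0)
g(y_4) = b*y + (c1 - a1*y)*x1 + (c2 - a2*y)*x2 = 5*(-6.0) + 43.0*0.0 + 39.0*0.0 = -30.0 + 0.0 + 0.0 = -30.0


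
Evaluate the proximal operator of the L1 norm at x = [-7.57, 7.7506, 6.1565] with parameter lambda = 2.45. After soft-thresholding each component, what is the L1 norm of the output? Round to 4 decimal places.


Soft-thresholding with lambda = 2.45:
prox(-7.57) = sign(-7.57)*max(|-7.57| - 2.45, 0) = -5.12
prox(7.7506) = sign(7.7506)*max(|7.7506| - 2.45, 0) = 5.3006
prox(6.1565) = sign(6.1565)*max(|6.1565| - 2.45, 0) = 3.7065
prox(x) = [-5.12, 5.3006, 3.7065]
||prox(x)||_1 = 5.12 + 5.3006 + 3.7065 = 14.1271


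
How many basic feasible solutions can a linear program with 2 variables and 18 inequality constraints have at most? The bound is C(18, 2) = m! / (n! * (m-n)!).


Each vertex corresponds to some choice of n active constraints out of m, so the number of vertices is at most C(m, n) = m! / (n!(m-n)!).
m = 18, n = 2
Numerator: 18 * 17
Denominator: 2! = 2
C(18, 2) = 153


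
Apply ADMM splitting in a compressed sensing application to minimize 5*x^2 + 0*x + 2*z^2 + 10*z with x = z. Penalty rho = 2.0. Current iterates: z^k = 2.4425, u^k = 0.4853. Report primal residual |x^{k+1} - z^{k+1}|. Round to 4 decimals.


ADMM iteration with rho = 2.0, z^k = 2.4425, u^k = 0.4853
Step 1: x-update.
Minimize 5*x^2 + 0*x + (2.0/2)*(x - 2.4425 + 0.4853)^2
FOC: (2*5 + 2.0)*x = 0 + 2.0*(2.4425 - 0.4853)
x^{k+1} = 0.3262
Step 2: z-update.
Minimize 2*z^2 + 10*z + (2.0/2)*(0.3262 - z + 0.4853)^2
FOC: (2*2 + 2.0)*z = -10 + 2.0*(0.3262 + 0.4853)
z^{k+1} = -1.3962
Step 3: u-update.
u^{k+1} = 0.4853 + 0.3262 + 1.3962 = 2.2077
Step 4: Primal residual = |0.3262 + 1.3962| = 1.7224


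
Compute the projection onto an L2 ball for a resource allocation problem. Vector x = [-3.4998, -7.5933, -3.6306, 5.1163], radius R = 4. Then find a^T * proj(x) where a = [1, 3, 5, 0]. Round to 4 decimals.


Step 1: Compute ||x|| (intermediates to 6 decimals).
||x|| = sqrt((-3.4998)^2 + (-7.5933)^2 + (-3.6306)^2 + 5.1163^2) = 10.45297
Step 2: Project.
Since ||x|| > R, scale = R/||x|| = 4/10.45297 = 0.382666, proj(x) = scale * x
proj(x) = [-1.339254, -2.905698, -1.389307, 1.957834]
Step 3: Dot product.
a^T * proj(x) = 1*(-1.339254) + 3*(-2.905698) + 5*(-1.389307) + 0*1.957834 = -17.0029


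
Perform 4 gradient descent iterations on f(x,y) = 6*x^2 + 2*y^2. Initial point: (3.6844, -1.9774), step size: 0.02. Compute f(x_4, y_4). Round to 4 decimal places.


Gradient descent on f(x,y) = 6*x^2 + 2*y^2.
Starting point: (3.6844, -1.9774), alpha = 0.02
Step 1: grad_x = 2*6*3.6844 = 44.2128, grad_y = 2*2*-1.9774 = -7.9096
  x_1 = 3.6844 - 0.02*44.2128 = 2.8001
  y_1 = -1.9774 - 0.02*-7.9096 = -1.8192
Step 2: grad_x = 2*6*2.8001 = 33.6017, grad_y = 2*2*-1.8192 = -7.2768
  x_2 = 2.8001 - 0.02*33.6017 = 2.1281
  y_2 = -1.8192 - 0.02*-7.2768 = -1.6737
Step 3: grad_x = 2*6*2.1281 = 25.5373, grad_y = 2*2*-1.6737 = -6.6947
  x_3 = 2.1281 - 0.02*25.5373 = 1.6174
  y_3 = -1.6737 - 0.02*-6.6947 = -1.5398
Step 4: grad_x = 2*6*1.6174 = 19.4084, grad_y = 2*2*-1.5398 = -6.1591
  x_4 = 1.6174 - 0.02*19.4084 = 1.2292
  y_4 = -1.5398 - 0.02*-6.1591 = -1.4166
f(1.2292, -1.4166) = 6*1.2292^2 + 2*(-1.4166)^2 = 13.079


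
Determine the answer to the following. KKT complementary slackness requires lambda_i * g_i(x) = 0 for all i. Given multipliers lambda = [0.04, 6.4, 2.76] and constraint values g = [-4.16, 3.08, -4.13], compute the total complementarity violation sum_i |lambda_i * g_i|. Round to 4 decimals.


KKT complementary slackness check:
lambda_1 * g_1 = 0.04 * -4.16 = -0.1664
lambda_2 * g_2 = 6.4 * 3.08 = 19.712
lambda_3 * g_3 = 2.76 * -4.13 = -11.3988
Total violation = 0.1664 + 19.712 + 11.3988 = 31.2772


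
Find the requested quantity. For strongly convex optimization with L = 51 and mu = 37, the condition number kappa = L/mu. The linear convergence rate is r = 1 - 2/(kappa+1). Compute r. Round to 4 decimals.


Step 1: Compute the condition number.
kappa = L/mu = 51/37 = 1.3784
Step 2: Compute the convergence rate.
r = 1 - 2/(kappa + 1) = 1 - 2*mu/(L + mu) = (L - mu)/(L + mu) = 14/88 = 0.1591


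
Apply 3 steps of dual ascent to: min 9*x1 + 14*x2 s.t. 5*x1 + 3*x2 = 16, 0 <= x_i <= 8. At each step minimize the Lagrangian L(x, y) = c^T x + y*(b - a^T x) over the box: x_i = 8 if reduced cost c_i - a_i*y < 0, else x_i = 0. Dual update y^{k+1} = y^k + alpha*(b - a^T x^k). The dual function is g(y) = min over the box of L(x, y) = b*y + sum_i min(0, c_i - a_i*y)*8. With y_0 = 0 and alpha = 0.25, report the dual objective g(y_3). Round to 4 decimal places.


Dual ascent for LP: min 9*x1 + 14*x2, 5*x1 + 3*x2 = 16, 0 <= x_i <= 8
Step 1: y^k = 0.0, reduced costs: (9.0, 14.0)
  x^k = (0.0, 0.0), subgradient = b - a^T x = 16.0
  y^{k+1} = 0.0 + 0.25*16.0 = 4.0
Step 2: y^k = 4.0, reduced costs: (-11.0, 2.0)
  x^k = (8.0, 0.0), subgradient = b - a^T x = -24.0
  y^{k+1} = 4.0 + 0.25*-24.0 = -2.0
Step 3: y^k = -2.0, reduced costs: (19.0, 20.0)
  x^k = (0.0, 0.0), subgradient = b - a^T x = 16.0
  y^{k+1} = -2.0 + 0.25*16.0 = 2.0
Dual objective at y_3 = 2.0: reduced costs (-1.0, 8.0), box minimizer x = (8.0, 0.0)
g(y_3) = b*y + (c1 - a1*y)*x1 + (c2 - a2*y)*x2 = 16*2.0 + (-1.0)*8.0 + 8.0*0.0 = 32.0 - 8.0 + 0.0 = 24.0


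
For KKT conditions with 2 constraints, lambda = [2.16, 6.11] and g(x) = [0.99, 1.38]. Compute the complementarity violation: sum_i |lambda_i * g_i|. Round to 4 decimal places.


KKT complementary slackness check:
lambda_1 * g_1 = 2.16 * 0.99 = 2.1384
lambda_2 * g_2 = 6.11 * 1.38 = 8.4318
Total violation = 2.1384 + 8.4318 = 10.5702


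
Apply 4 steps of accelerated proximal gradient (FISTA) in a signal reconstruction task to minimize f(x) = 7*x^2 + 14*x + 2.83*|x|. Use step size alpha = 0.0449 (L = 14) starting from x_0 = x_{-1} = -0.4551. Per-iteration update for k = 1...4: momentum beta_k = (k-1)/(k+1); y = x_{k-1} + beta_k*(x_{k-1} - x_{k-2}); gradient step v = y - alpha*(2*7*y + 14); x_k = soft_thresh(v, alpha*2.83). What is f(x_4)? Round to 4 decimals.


FISTA on f(x) = 7*x^2 + 14*x + 2.83*|x|
L = 14, alpha = 0.0449
Iteration 1: beta = 0.0, y = -0.4551 + 0.0*(-0.4551 + 0.4551) = -0.4551
  grad(y) = 7.6286, v = y - alpha*grad = -0.7976
  prox(v) = soft_thresh(-0.7976, 0.1271) = -0.6706
Iteration 2: beta = 0.3333, y = -0.6706 + 0.3333*(-0.6706 + 0.4551) = -0.7424
  grad(y) = 3.6067, v = y - alpha*grad = -0.9043
  prox(v) = soft_thresh(-0.9043, 0.1271) = -0.7773
Iteration 3: beta = 0.5, y = -0.7773 + 0.5*(-0.7773 + 0.6706) = -0.8306
  grad(y) = 2.3716, v = y - alpha*grad = -0.9371
  prox(v) = soft_thresh(-0.9371, 0.1271) = -0.81
Iteration 4: beta = 0.6, y = -0.81 + 0.6*(-0.81 + 0.7773) = -0.8297
  grad(y) = 2.3845, v = y - alpha*grad = -0.9367
  prox(v) = soft_thresh(-0.9367, 0.1271) = -0.8097
f(x_4) = 7*(-0.8097)^2 + 14*(-0.8097) + 2.83*|-0.8097| = -4.4551
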